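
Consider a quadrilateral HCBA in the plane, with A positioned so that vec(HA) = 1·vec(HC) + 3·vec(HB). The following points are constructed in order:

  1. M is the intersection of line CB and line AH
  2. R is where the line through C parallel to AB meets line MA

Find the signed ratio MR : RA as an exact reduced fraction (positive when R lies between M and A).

Set H = (0, 0), C = (1, 0), B = (0, 1), A = (1, 3); any affine frame gives the same invariant.
1. M is the intersection of line CB and line AH ⇒ M = (1/4, 3/4)
2. R is where the line through C parallel to AB meets line MA ⇒ R = (-2, -6)
R = M + t·(A−M) with t = -3, so MR:RA = t:(1−t) = -3:4

MR:RA = -3/4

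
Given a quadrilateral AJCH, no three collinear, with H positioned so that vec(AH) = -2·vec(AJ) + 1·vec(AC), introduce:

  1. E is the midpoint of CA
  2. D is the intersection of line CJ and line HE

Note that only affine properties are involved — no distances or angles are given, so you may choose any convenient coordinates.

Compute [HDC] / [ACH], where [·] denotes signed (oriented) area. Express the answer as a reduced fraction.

Assign A = (0, 0), J = (1, 0), C = (0, 1), H = (-2, 1) — the answer is frame-independent, so this choice is without loss of generality.
1. E is the midpoint of CA ⇒ E = (0, 1/2)
2. D is the intersection of line CJ and line HE ⇒ D = (2/3, 1/3)
2·[HDC] = 4/3, 2·[ACH] = 2
[HDC]:[ACH] = 4/3:2 = 2/3

[HDC]:[ACH] = 2/3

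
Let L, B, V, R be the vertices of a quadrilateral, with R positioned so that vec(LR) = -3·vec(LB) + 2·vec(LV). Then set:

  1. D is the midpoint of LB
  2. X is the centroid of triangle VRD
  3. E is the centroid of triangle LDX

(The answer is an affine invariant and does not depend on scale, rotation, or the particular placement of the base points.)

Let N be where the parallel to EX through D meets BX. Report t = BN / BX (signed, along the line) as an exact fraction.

t = 2/3

Work in coordinates with L = (0, 0), B = (1, 0), V = (0, 1), R = (-3, 2).
1. D is the midpoint of LB ⇒ D = (1/2, 0)
2. X is the centroid of triangle VRD ⇒ X = (-5/6, 1)
3. E is the centroid of triangle LDX ⇒ E = (-1/9, 1/3)
through D parallel to EX: direction (-13/18, 2/3); meets BX at N = (-2/9, 2/3)
N = B + t·(X−B) with t = 2/3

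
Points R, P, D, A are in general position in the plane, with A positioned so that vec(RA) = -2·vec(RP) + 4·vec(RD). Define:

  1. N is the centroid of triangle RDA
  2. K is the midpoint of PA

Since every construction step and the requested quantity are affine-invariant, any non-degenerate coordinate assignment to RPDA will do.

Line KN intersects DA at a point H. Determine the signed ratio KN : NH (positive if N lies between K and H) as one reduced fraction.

Work in coordinates with R = (0, 0), P = (1, 0), D = (0, 1), A = (-2, 4).
1. N is the centroid of triangle RDA ⇒ N = (-2/3, 5/3)
2. K is the midpoint of PA ⇒ K = (-1/2, 2)
line KN meets DA at H = (-4/7, 13/7)
N = K + t·(H−K) with t = 7/3, so KN:NH = 7/3:-4/3

KN:NH = -7/4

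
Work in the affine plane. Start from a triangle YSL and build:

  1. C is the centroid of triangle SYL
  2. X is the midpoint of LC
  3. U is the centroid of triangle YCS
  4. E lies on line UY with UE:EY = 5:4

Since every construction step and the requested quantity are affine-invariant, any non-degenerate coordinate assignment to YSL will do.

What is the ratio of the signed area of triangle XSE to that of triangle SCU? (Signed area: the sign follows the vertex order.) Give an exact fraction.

Work in coordinates with Y = (0, 0), S = (1, 0), L = (0, 1).
1. C is the centroid of triangle SYL ⇒ C = (1/3, 1/3)
2. X is the midpoint of LC ⇒ X = (1/6, 2/3)
3. U is the centroid of triangle YCS ⇒ U = (4/9, 1/9)
4. E lies on line UY with UE:EY = 5:4 ⇒ E = (16/81, 4/81)
2·[XSE] = -40/81, 2·[SCU] = 1/9
[XSE]:[SCU] = -40/81:1/9 = -40/9

[XSE]:[SCU] = -40/9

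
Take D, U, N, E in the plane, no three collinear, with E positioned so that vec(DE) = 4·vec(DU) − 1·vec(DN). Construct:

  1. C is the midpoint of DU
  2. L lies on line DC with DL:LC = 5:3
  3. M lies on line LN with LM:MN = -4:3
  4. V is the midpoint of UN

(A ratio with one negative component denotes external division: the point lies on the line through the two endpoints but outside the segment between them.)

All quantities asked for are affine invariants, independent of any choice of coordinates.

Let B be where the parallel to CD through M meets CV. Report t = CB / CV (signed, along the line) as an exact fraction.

Choose coordinates D = (0, 0), U = (1, 0), N = (0, 1), E = (4, -1).
1. C is the midpoint of DU ⇒ C = (1/2, 0)
2. L lies on line DC with DL:LC = 5:3 ⇒ L = (5/16, 0)
3. M lies on line LN with LM:MN = -4:3 ⇒ M = (-15/16, 4)
4. V is the midpoint of UN ⇒ V = (1/2, 1/2)
through M parallel to CD: direction (-1/2, 0); meets CV at B = (1/2, 4)
B = C + t·(V−C) with t = 8

t = 8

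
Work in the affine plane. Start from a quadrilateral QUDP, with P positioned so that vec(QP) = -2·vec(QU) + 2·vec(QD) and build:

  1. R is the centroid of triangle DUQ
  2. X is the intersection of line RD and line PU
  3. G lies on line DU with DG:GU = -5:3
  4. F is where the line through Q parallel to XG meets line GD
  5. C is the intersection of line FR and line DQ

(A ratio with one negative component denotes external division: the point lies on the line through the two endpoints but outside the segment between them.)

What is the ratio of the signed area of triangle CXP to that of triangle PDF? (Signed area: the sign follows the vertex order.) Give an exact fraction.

Set Q = (0, 0), U = (1, 0), D = (0, 1), P = (-2, 2); any affine frame gives the same invariant.
1. R is the centroid of triangle DUQ ⇒ R = (1/3, 1/3)
2. X is the intersection of line RD and line PU ⇒ X = (1/4, 1/2)
3. G lies on line DU with DG:GU = -5:3 ⇒ G = (5/2, -3/2)
4. F is where the line through Q parallel to XG meets line GD ⇒ F = (9, -8)
5. C is the intersection of line FR and line DQ ⇒ C = (0, 17/26)
2·[CXP] = 3/104, 2·[PDF] = -9
[CXP]:[PDF] = 3/104:-9 = -1/312

[CXP]:[PDF] = -1/312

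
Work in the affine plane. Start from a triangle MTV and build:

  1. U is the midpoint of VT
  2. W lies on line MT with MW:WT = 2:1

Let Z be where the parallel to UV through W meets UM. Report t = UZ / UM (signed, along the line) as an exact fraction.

t = 1/3

Set M = (0, 0), T = (1, 0), V = (0, 1); any affine frame gives the same invariant.
1. U is the midpoint of VT ⇒ U = (1/2, 1/2)
2. W lies on line MT with MW:WT = 2:1 ⇒ W = (2/3, 0)
through W parallel to UV: direction (-1/2, 1/2); meets UM at Z = (1/3, 1/3)
Z = U + t·(M−U) with t = 1/3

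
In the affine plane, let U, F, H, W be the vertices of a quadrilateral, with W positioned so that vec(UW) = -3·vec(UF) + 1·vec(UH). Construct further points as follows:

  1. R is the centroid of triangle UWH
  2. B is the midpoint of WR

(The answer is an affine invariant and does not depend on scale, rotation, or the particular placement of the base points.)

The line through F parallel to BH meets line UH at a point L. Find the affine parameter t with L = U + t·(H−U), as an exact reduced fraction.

t = -1/12

Work in coordinates with U = (0, 0), F = (1, 0), H = (0, 1), W = (-3, 1).
1. R is the centroid of triangle UWH ⇒ R = (-1, 2/3)
2. B is the midpoint of WR ⇒ B = (-2, 5/6)
through F parallel to BH: direction (2, 1/6); meets UH at L = (0, -1/12)
L = U + t·(H−U) with t = -1/12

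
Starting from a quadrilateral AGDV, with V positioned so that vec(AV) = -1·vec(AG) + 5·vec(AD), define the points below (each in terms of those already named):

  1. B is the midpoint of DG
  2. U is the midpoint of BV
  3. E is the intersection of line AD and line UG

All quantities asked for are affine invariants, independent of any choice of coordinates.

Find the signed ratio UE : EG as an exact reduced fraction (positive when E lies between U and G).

Work in coordinates with A = (0, 0), G = (1, 0), D = (0, 1), V = (-1, 5).
1. B is the midpoint of DG ⇒ B = (1/2, 1/2)
2. U is the midpoint of BV ⇒ U = (-1/4, 11/4)
3. E is the intersection of line AD and line UG ⇒ E = (0, 11/5)
E = U + t·(G−U) with t = 1/5, so UE:EG = t:(1−t) = 1/5:4/5

UE:EG = 1/4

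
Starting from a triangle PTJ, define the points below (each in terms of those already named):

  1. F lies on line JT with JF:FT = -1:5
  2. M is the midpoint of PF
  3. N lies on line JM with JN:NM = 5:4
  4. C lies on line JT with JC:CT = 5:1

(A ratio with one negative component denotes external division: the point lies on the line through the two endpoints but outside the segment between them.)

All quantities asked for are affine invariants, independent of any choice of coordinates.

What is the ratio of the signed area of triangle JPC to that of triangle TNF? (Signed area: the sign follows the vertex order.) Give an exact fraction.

[JPC]:[TNF] = -12/5

Assign P = (0, 0), T = (1, 0), J = (0, 1) — the answer is frame-independent, so this choice is without loss of generality.
1. F lies on line JT with JF:FT = -1:5 ⇒ F = (-1/4, 5/4)
2. M is the midpoint of PF ⇒ M = (-1/8, 5/8)
3. N lies on line JM with JN:NM = 5:4 ⇒ N = (-5/72, 19/24)
4. C lies on line JT with JC:CT = 5:1 ⇒ C = (5/6, 1/6)
2·[JPC] = 5/6, 2·[TNF] = -25/72
[JPC]:[TNF] = 5/6:-25/72 = -12/5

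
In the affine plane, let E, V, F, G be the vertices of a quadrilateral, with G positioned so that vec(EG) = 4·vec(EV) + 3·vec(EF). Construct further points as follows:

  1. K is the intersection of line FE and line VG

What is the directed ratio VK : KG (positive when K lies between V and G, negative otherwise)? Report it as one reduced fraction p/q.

Assign E = (0, 0), V = (1, 0), F = (0, 1), G = (4, 3) — the answer is frame-independent, so this choice is without loss of generality.
1. K is the intersection of line FE and line VG ⇒ K = (0, -1)
K = V + t·(G−V) with t = -1/3, so VK:KG = t:(1−t) = -1/3:4/3

VK:KG = -1/4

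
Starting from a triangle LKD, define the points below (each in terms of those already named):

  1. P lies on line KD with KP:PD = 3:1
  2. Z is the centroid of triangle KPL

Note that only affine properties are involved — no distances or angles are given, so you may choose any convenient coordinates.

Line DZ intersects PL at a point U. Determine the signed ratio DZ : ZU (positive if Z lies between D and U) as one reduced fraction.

DZ:ZU = -2

Work in coordinates with L = (0, 0), K = (1, 0), D = (0, 1).
1. P lies on line KD with KP:PD = 3:1 ⇒ P = (1/4, 3/4)
2. Z is the centroid of triangle KPL ⇒ Z = (5/12, 1/4)
line DZ meets PL at U = (5/24, 5/8)
Z = D + t·(U−D) with t = 2, so DZ:ZU = 2:-1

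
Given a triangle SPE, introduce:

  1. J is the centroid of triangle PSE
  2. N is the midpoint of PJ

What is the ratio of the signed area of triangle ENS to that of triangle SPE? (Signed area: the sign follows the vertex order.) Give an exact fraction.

Work in coordinates with S = (0, 0), P = (1, 0), E = (0, 1).
1. J is the centroid of triangle PSE ⇒ J = (1/3, 1/3)
2. N is the midpoint of PJ ⇒ N = (2/3, 1/6)
2·[ENS] = -2/3, 2·[SPE] = 1
[ENS]:[SPE] = -2/3:1 = -2/3

[ENS]:[SPE] = -2/3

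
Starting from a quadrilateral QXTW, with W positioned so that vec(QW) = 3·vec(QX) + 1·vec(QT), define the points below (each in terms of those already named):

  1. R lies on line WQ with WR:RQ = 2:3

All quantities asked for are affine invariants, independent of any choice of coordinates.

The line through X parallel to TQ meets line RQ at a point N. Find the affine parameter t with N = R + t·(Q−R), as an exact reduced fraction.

t = 4/9

Choose coordinates Q = (0, 0), X = (1, 0), T = (0, 1), W = (3, 1).
1. R lies on line WQ with WR:RQ = 2:3 ⇒ R = (9/5, 3/5)
through X parallel to TQ: direction (0, -1); meets RQ at N = (1, 1/3)
N = R + t·(Q−R) with t = 4/9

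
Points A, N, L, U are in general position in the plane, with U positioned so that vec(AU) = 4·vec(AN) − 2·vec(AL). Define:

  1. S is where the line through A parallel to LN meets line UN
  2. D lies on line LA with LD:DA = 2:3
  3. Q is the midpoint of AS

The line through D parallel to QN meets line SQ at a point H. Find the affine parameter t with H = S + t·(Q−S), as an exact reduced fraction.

Assign A = (0, 0), N = (1, 0), L = (0, 1), U = (4, -2) — the answer is frame-independent, so this choice is without loss of generality.
1. S is where the line through A parallel to LN meets line UN ⇒ S = (-2, 2)
2. D lies on line LA with LD:DA = 2:3 ⇒ D = (0, 3/5)
3. Q is the midpoint of AS ⇒ Q = (-1, 1)
through D parallel to QN: direction (2, -1); meets SQ at H = (-6/5, 6/5)
H = S + t·(Q−S) with t = 4/5

t = 4/5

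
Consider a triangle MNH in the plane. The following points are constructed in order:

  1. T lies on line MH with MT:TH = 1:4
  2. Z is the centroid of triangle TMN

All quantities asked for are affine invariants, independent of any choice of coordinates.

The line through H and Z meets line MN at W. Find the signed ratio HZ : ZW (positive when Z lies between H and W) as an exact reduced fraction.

HZ:ZW = 14

Assign M = (0, 0), N = (1, 0), H = (0, 1) — the answer is frame-independent, so this choice is without loss of generality.
1. T lies on line MH with MT:TH = 1:4 ⇒ T = (0, 1/5)
2. Z is the centroid of triangle TMN ⇒ Z = (1/3, 1/15)
line HZ meets MN at W = (5/14, 0)
Z = H + t·(W−H) with t = 14/15, so HZ:ZW = 14/15:1/15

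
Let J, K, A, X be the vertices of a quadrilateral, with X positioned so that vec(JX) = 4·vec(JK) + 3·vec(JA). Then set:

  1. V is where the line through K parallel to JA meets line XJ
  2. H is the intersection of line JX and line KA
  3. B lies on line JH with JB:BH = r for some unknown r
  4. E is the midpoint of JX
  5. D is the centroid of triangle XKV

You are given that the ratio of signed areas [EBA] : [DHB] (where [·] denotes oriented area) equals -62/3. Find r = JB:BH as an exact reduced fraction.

Choose coordinates J = (0, 0), K = (1, 0), A = (0, 1), X = (4, 3).
1. V is where the line through K parallel to JA meets line XJ ⇒ V = (1, 3/4)
2. H is the intersection of line JX and line KA ⇒ H = (4/7, 3/7)
3. With JB:BH = r, write λ = r/(r+1) so B = J + λ·(H−J); B is affine-linear in λ
4. E is the midpoint of JX ⇒ E = (2, 3/2)
5. D is the centroid of triangle XKV ⇒ D = (2, 5/4)
Every point depending on B is an affine combination of B and λ-independent points, so each such coordinate is linear in λ; the λ² term in each signed area is a multiple of (H−J)×(H−J) = 0, so 2·[EBA] and 2·[DHB] are each linear in λ. Evaluating at λ=0 and λ=1:
  2·[EBA] = 4/7·λ − 2,   2·[DHB] = -1/7·λ + 1/7
So [EBA]:[DHB] = (4/7·λ − 2) / (-1/7·λ + 1/7). Setting this equal to -62/3:
  4/7·λ − 2 = -62/3·(-1/7·λ + 1/7)  ⇒  λ = 2/5
Then r = λ/(1−λ) = (2/5)/(3/5) = 2/3. Check: with r = 2/3, B = (8/35, 6/35) and [EBA]:[DHB] = -62/3 as required.

r = 2/3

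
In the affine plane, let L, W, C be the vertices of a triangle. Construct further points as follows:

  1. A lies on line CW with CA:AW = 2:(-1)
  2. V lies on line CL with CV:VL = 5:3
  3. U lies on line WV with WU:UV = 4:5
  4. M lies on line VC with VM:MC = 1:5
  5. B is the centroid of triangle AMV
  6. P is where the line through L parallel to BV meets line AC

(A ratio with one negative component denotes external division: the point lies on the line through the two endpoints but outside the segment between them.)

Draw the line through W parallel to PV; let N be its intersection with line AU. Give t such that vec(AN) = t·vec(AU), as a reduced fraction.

Set L = (0, 0), W = (1, 0), C = (0, 1); any affine frame gives the same invariant.
1. A lies on line CW with CA:AW = 2:(-1) ⇒ A = (2, -1)
2. V lies on line CL with CV:VL = 5:3 ⇒ V = (0, 3/8)
3. U lies on line WV with WU:UV = 4:5 ⇒ U = (5/9, 1/6)
4. M lies on line VC with VM:MC = 1:5 ⇒ M = (0, 23/48)
5. B is the centroid of triangle AMV ⇒ B = (2/3, -7/144)
6. P is where the line through L parallel to BV meets line AC ⇒ P = (96/35, -61/35)
through W parallel to PV: direction (-96/35, 593/280); meets AU at N = (-313/71, 593/142)
N = A + t·(U−A) with t = 315/71

t = 315/71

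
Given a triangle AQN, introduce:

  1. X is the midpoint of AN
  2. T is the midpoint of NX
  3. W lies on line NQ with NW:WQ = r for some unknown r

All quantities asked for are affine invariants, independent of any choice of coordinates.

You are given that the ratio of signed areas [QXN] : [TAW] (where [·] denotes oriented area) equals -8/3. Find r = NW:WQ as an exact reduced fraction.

Choose coordinates A = (0, 0), Q = (1, 0), N = (0, 1).
1. X is the midpoint of AN ⇒ X = (0, 1/2)
2. T is the midpoint of NX ⇒ T = (0, 3/4)
3. With NW:WQ = r, write λ = r/(r+1) so W = N + λ·(Q−N); W is affine-linear in λ
Every point depending on W is an affine combination of W and λ-independent points, so each such coordinate is linear in λ; the λ² term in each signed area is a multiple of (Q−N)×(Q−N) = 0, so 2·[QXN] and 2·[TAW] are each linear in λ. Evaluating at λ=0 and λ=1:
  2·[QXN] = -1/2,   2·[TAW] = 3/4·λ
So [QXN]:[TAW] = (-1/2) / (3/4·λ). Setting this equal to -8/3:
  -1/2 = -8/3·(3/4·λ)  ⇒  λ = 1/4
Then r = λ/(1−λ) = (1/4)/(3/4) = 1/3. Check: with r = 1/3, W = (1/4, 3/4) and [QXN]:[TAW] = -8/3 as required.

r = 1/3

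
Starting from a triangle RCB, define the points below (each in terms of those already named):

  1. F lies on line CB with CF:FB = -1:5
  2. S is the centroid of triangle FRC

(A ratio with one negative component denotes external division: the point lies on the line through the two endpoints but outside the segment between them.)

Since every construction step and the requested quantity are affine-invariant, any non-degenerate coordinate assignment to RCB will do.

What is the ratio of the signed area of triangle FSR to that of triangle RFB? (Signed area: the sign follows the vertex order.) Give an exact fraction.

Assign R = (0, 0), C = (1, 0), B = (0, 1) — the answer is frame-independent, so this choice is without loss of generality.
1. F lies on line CB with CF:FB = -1:5 ⇒ F = (5/4, -1/4)
2. S is the centroid of triangle FRC ⇒ S = (3/4, -1/12)
2·[FSR] = 1/12, 2·[RFB] = 5/4
[FSR]:[RFB] = 1/12:5/4 = 1/15

[FSR]:[RFB] = 1/15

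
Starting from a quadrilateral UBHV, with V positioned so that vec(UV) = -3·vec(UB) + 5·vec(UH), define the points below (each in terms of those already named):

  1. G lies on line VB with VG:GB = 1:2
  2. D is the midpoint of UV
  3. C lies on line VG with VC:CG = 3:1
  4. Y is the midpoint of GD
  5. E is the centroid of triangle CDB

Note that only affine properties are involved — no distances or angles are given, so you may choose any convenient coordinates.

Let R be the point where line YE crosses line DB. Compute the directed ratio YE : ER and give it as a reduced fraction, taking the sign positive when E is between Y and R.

Assign U = (0, 0), B = (1, 0), H = (0, 1), V = (-3, 5) — the answer is frame-independent, so this choice is without loss of generality.
1. G lies on line VB with VG:GB = 1:2 ⇒ G = (-5/3, 10/3)
2. D is the midpoint of UV ⇒ D = (-3/2, 5/2)
3. C lies on line VG with VC:CG = 3:1 ⇒ C = (-2, 15/4)
4. Y is the midpoint of GD ⇒ Y = (-19/12, 35/12)
5. E is the centroid of triangle CDB ⇒ E = (-5/6, 25/12)
line YE meets DB at R = (17/12, -5/12)
E = Y + t·(R−Y) with t = 1/4, so YE:ER = 1/4:3/4

YE:ER = 1/3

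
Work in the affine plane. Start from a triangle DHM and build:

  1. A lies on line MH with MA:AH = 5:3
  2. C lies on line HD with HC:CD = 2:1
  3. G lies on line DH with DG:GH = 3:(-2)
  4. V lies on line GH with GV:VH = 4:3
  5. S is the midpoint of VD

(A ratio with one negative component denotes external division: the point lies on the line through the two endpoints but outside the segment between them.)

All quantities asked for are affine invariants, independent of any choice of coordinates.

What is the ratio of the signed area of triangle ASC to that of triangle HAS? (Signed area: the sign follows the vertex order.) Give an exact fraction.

Set D = (0, 0), H = (1, 0), M = (0, 1); any affine frame gives the same invariant.
1. A lies on line MH with MA:AH = 5:3 ⇒ A = (5/8, 3/8)
2. C lies on line HD with HC:CD = 2:1 ⇒ C = (1/3, 0)
3. G lies on line DH with DG:GH = 3:(-2) ⇒ G = (3, 0)
4. V lies on line GH with GV:VH = 4:3 ⇒ V = (13/7, 0)
5. S is the midpoint of VD ⇒ S = (13/14, 0)
2·[ASC] = -25/112, 2·[HAS] = 3/112
[ASC]:[HAS] = -25/112:3/112 = -25/3

[ASC]:[HAS] = -25/3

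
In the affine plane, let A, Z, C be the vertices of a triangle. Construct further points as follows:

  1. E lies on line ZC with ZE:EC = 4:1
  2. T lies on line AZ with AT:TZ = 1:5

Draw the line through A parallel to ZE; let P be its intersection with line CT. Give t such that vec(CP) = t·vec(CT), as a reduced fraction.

Set A = (0, 0), Z = (1, 0), C = (0, 1); any affine frame gives the same invariant.
1. E lies on line ZC with ZE:EC = 4:1 ⇒ E = (1/5, 4/5)
2. T lies on line AZ with AT:TZ = 1:5 ⇒ T = (1/6, 0)
through A parallel to ZE: direction (-4/5, 4/5); meets CT at P = (1/5, -1/5)
P = C + t·(T−C) with t = 6/5

t = 6/5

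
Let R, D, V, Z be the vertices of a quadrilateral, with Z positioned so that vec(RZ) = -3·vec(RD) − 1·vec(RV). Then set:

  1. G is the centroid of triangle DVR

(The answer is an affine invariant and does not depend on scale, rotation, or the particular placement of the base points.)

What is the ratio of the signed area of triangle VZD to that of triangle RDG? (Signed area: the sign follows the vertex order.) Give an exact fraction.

[VZD]:[RDG] = 15

Assign R = (0, 0), D = (1, 0), V = (0, 1), Z = (-3, -1) — the answer is frame-independent, so this choice is without loss of generality.
1. G is the centroid of triangle DVR ⇒ G = (1/3, 1/3)
2·[VZD] = 5, 2·[RDG] = 1/3
[VZD]:[RDG] = 5:1/3 = 15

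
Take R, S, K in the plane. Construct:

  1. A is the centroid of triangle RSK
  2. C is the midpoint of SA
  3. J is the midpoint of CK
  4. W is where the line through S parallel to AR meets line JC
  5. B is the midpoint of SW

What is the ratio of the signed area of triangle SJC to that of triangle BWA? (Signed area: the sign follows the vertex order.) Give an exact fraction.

Work in coordinates with R = (0, 0), S = (1, 0), K = (0, 1).
1. A is the centroid of triangle RSK ⇒ A = (1/3, 1/3)
2. C is the midpoint of SA ⇒ C = (2/3, 1/6)
3. J is the midpoint of CK ⇒ J = (1/3, 7/12)
4. W is where the line through S parallel to AR meets line JC ⇒ W = (8/9, -1/9)
5. B is the midpoint of SW ⇒ B = (17/18, -1/18)
2·[SJC] = 1/12, 2·[BWA] = -1/18
[SJC]:[BWA] = 1/12:-1/18 = -3/2

[SJC]:[BWA] = -3/2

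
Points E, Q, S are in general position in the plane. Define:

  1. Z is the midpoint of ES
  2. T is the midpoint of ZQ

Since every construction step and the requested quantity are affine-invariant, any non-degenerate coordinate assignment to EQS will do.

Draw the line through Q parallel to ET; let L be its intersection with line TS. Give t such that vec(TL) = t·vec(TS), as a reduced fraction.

Work in coordinates with E = (0, 0), Q = (1, 0), S = (0, 1).
1. Z is the midpoint of ES ⇒ Z = (0, 1/2)
2. T is the midpoint of ZQ ⇒ T = (1/2, 1/4)
through Q parallel to ET: direction (1/2, 1/4); meets TS at L = (3/4, -1/8)
L = T + t·(S−T) with t = -1/2

t = -1/2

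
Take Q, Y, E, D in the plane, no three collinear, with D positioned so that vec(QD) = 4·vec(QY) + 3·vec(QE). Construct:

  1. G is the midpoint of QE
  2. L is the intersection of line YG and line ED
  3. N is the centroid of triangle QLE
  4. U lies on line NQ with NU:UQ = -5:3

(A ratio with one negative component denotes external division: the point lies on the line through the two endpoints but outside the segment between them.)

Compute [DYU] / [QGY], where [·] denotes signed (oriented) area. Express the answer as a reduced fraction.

Work in coordinates with Q = (0, 0), Y = (1, 0), E = (0, 1), D = (4, 3).
1. G is the midpoint of QE ⇒ G = (0, 1/2)
2. L is the intersection of line YG and line ED ⇒ L = (-1/2, 3/4)
3. N is the centroid of triangle QLE ⇒ N = (-1/6, 7/12)
4. U lies on line NQ with NU:UQ = -5:3 ⇒ U = (1/4, -7/8)
2·[DYU] = 3/8, 2·[QGY] = -1/2
[DYU]:[QGY] = 3/8:-1/2 = -3/4

[DYU]:[QGY] = -3/4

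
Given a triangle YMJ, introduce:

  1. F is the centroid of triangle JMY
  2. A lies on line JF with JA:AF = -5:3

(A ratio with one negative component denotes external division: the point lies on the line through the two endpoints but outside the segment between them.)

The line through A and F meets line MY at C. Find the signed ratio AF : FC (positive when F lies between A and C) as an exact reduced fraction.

AF:FC = -3

Work in coordinates with Y = (0, 0), M = (1, 0), J = (0, 1).
1. F is the centroid of triangle JMY ⇒ F = (1/3, 1/3)
2. A lies on line JF with JA:AF = -5:3 ⇒ A = (5/6, -2/3)
line AF meets MY at C = (1/2, 0)
F = A + t·(C−A) with t = 3/2, so AF:FC = 3/2:-1/2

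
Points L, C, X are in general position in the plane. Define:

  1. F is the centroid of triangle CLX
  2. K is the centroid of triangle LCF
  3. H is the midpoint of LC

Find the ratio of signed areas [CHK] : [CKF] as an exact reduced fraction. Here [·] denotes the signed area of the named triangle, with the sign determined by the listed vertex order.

[CHK]:[CKF] = 1/2

Work in coordinates with L = (0, 0), C = (1, 0), X = (0, 1).
1. F is the centroid of triangle CLX ⇒ F = (1/3, 1/3)
2. K is the centroid of triangle LCF ⇒ K = (4/9, 1/9)
3. H is the midpoint of LC ⇒ H = (1/2, 0)
2·[CHK] = -1/18, 2·[CKF] = -1/9
[CHK]:[CKF] = -1/18:-1/9 = 1/2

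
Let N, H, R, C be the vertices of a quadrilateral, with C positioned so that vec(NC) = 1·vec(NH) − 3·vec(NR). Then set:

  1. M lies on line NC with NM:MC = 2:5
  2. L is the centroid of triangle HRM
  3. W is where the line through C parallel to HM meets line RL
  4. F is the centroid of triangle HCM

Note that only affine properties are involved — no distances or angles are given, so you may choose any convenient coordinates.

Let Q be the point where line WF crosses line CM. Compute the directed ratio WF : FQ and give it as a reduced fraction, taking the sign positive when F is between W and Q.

Choose coordinates N = (0, 0), H = (1, 0), R = (0, 1), C = (1, -3).
1. M lies on line NC with NM:MC = 2:5 ⇒ M = (2/7, -6/7)
2. L is the centroid of triangle HRM ⇒ L = (3/7, 1/21)
3. W is where the line through C parallel to HM meets line RL ⇒ W = (117/77, -183/77)
4. F is the centroid of triangle HCM ⇒ F = (16/21, -9/7)
line WF meets CM at Q = (11/91, -33/91)
F = W + t·(Q−W) with t = 13/24, so WF:FQ = 13/24:11/24

WF:FQ = 13/11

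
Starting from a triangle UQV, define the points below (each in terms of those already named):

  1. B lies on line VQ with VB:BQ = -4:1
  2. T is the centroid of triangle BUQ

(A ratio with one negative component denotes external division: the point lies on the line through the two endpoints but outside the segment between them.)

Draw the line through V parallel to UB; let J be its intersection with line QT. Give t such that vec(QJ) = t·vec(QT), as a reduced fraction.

t = -9/2

Work in coordinates with U = (0, 0), Q = (1, 0), V = (0, 1).
1. B lies on line VQ with VB:BQ = -4:1 ⇒ B = (4/3, -1/3)
2. T is the centroid of triangle BUQ ⇒ T = (7/9, -1/9)
through V parallel to UB: direction (4/3, -1/3); meets QT at J = (2, 1/2)
J = Q + t·(T−Q) with t = -9/2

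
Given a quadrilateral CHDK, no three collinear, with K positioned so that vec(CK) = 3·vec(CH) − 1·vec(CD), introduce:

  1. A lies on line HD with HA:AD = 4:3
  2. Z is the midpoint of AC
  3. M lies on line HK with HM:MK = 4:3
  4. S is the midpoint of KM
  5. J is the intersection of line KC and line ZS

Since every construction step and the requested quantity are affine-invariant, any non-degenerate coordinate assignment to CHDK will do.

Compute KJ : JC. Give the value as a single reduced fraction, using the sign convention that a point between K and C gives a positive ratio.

KJ:JC = -3/59

Work in coordinates with C = (0, 0), H = (1, 0), D = (0, 1), K = (3, -1).
1. A lies on line HD with HA:AD = 4:3 ⇒ A = (3/7, 4/7)
2. Z is the midpoint of AC ⇒ Z = (3/14, 2/7)
3. M lies on line HK with HM:MK = 4:3 ⇒ M = (15/7, -4/7)
4. S is the midpoint of KM ⇒ S = (18/7, -11/14)
5. J is the intersection of line KC and line ZS ⇒ J = (177/56, -59/56)
J = K + t·(C−K) with t = -3/56, so KJ:JC = t:(1−t) = -3/56:59/56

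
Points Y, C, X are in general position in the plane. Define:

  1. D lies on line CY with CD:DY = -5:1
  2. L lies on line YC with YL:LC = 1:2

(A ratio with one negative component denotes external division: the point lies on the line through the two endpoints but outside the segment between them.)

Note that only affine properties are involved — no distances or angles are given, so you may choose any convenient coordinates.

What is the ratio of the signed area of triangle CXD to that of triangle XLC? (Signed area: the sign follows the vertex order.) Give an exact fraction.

[CXD]:[XLC] = 15/8

Assign Y = (0, 0), C = (1, 0), X = (0, 1) — the answer is frame-independent, so this choice is without loss of generality.
1. D lies on line CY with CD:DY = -5:1 ⇒ D = (-1/4, 0)
2. L lies on line YC with YL:LC = 1:2 ⇒ L = (1/3, 0)
2·[CXD] = 5/4, 2·[XLC] = 2/3
[CXD]:[XLC] = 5/4:2/3 = 15/8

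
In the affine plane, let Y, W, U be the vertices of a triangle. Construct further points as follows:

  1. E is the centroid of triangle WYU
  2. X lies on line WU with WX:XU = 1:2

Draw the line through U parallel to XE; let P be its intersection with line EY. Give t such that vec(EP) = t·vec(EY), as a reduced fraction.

Assign Y = (0, 0), W = (1, 0), U = (0, 1) — the answer is frame-independent, so this choice is without loss of generality.
1. E is the centroid of triangle WYU ⇒ E = (1/3, 1/3)
2. X lies on line WU with WX:XU = 1:2 ⇒ X = (2/3, 1/3)
through U parallel to XE: direction (-1/3, 0); meets EY at P = (1, 1)
P = E + t·(Y−E) with t = -2

t = -2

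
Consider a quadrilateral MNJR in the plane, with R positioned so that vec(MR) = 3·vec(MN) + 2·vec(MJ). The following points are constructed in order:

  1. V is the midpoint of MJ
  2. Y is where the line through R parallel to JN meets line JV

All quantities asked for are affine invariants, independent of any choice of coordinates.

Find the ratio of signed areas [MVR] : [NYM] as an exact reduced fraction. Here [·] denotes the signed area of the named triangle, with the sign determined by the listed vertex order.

Assign M = (0, 0), N = (1, 0), J = (0, 1), R = (3, 2) — the answer is frame-independent, so this choice is without loss of generality.
1. V is the midpoint of MJ ⇒ V = (0, 1/2)
2. Y is where the line through R parallel to JN meets line JV ⇒ Y = (0, 5)
2·[MVR] = -3/2, 2·[NYM] = 5
[MVR]:[NYM] = -3/2:5 = -3/10

[MVR]:[NYM] = -3/10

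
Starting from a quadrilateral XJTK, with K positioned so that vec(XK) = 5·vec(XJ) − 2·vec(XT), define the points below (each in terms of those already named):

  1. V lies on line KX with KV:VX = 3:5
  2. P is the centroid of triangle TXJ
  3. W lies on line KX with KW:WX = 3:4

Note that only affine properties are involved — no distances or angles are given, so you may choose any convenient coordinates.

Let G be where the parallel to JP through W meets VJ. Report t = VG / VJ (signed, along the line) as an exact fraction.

t = -1/7

Work in coordinates with X = (0, 0), J = (1, 0), T = (0, 1), K = (5, -2).
1. V lies on line KX with KV:VX = 3:5 ⇒ V = (25/8, -5/4)
2. P is the centroid of triangle TXJ ⇒ P = (1/3, 1/3)
3. W lies on line KX with KW:WX = 3:4 ⇒ W = (20/7, -8/7)
through W parallel to JP: direction (-2/3, 1/3); meets VJ at G = (24/7, -10/7)
G = V + t·(J−V) with t = -1/7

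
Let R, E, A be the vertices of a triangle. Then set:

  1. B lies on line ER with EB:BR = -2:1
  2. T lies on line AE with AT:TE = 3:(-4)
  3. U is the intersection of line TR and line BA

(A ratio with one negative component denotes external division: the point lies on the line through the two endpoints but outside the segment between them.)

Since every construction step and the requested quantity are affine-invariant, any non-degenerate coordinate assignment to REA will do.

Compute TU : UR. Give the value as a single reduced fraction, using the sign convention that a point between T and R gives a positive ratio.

TU:UR = 6

Set R = (0, 0), E = (1, 0), A = (0, 1); any affine frame gives the same invariant.
1. B lies on line ER with EB:BR = -2:1 ⇒ B = (-1, 0)
2. T lies on line AE with AT:TE = 3:(-4) ⇒ T = (-3, 4)
3. U is the intersection of line TR and line BA ⇒ U = (-3/7, 4/7)
U = T + t·(R−T) with t = 6/7, so TU:UR = t:(1−t) = 6/7:1/7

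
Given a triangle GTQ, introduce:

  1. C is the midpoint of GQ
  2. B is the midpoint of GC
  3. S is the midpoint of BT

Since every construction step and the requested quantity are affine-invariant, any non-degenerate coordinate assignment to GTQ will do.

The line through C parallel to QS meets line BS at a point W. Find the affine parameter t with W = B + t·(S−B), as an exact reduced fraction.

Assign G = (0, 0), T = (1, 0), Q = (0, 1) — the answer is frame-independent, so this choice is without loss of generality.
1. C is the midpoint of GQ ⇒ C = (0, 1/2)
2. B is the midpoint of GC ⇒ B = (0, 1/4)
3. S is the midpoint of BT ⇒ S = (1/2, 1/8)
through C parallel to QS: direction (1/2, -7/8); meets BS at W = (1/6, 5/24)
W = B + t·(S−B) with t = 1/3

t = 1/3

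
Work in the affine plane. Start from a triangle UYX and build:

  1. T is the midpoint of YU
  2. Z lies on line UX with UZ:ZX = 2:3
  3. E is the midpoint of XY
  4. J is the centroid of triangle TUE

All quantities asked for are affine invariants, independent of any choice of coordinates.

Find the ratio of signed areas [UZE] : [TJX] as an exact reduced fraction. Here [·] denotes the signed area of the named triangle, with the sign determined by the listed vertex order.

[UZE]:[TJX] = 12/5

Assign U = (0, 0), Y = (1, 0), X = (0, 1) — the answer is frame-independent, so this choice is without loss of generality.
1. T is the midpoint of YU ⇒ T = (1/2, 0)
2. Z lies on line UX with UZ:ZX = 2:3 ⇒ Z = (0, 2/5)
3. E is the midpoint of XY ⇒ E = (1/2, 1/2)
4. J is the centroid of triangle TUE ⇒ J = (1/3, 1/6)
2·[UZE] = -1/5, 2·[TJX] = -1/12
[UZE]:[TJX] = -1/5:-1/12 = 12/5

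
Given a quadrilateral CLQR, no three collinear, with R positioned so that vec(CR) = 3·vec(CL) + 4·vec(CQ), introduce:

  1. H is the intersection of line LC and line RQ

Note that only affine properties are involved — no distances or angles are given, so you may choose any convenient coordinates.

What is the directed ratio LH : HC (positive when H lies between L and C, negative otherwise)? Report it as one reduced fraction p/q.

LH:HC = -2

Set C = (0, 0), L = (1, 0), Q = (0, 1), R = (3, 4); any affine frame gives the same invariant.
1. H is the intersection of line LC and line RQ ⇒ H = (-1, 0)
H = L + t·(C−L) with t = 2, so LH:HC = t:(1−t) = 2:-1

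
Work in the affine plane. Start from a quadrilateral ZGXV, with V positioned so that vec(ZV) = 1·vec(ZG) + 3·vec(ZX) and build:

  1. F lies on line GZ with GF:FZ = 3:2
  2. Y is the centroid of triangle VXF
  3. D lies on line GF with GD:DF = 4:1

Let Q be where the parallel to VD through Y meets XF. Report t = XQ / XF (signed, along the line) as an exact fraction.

Work in coordinates with Z = (0, 0), G = (1, 0), X = (0, 1), V = (1, 3).
1. F lies on line GZ with GF:FZ = 3:2 ⇒ F = (2/5, 0)
2. Y is the centroid of triangle VXF ⇒ Y = (7/15, 4/3)
3. D lies on line GF with GD:DF = 4:1 ⇒ D = (13/25, 0)
through Y parallel to VD: direction (-12/25, -3); meets XF at Q = (31/105, 11/42)
Q = X + t·(F−X) with t = 31/42

t = 31/42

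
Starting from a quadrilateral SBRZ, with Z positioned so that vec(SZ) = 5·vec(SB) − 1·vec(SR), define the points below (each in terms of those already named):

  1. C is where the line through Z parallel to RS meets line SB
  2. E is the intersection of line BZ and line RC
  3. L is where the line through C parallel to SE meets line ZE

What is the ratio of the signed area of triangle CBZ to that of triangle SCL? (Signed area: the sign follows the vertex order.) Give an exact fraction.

[CBZ]:[SCL] = -1/20

Work in coordinates with S = (0, 0), B = (1, 0), R = (0, 1), Z = (5, -1).
1. C is where the line through Z parallel to RS meets line SB ⇒ C = (5, 0)
2. E is the intersection of line BZ and line RC ⇒ E = (-15, 4)
3. L is where the line through C parallel to SE meets line ZE ⇒ L = (65, -16)
2·[CBZ] = 4, 2·[SCL] = -80
[CBZ]:[SCL] = 4:-80 = -1/20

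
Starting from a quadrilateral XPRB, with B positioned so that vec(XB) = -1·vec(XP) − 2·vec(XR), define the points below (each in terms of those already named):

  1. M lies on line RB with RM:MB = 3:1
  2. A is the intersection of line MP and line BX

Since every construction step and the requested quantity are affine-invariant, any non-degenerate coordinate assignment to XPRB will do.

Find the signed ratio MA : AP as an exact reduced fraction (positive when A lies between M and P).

MA:AP = 1/8

Assign X = (0, 0), P = (1, 0), R = (0, 1), B = (-1, -2) — the answer is frame-independent, so this choice is without loss of generality.
1. M lies on line RB with RM:MB = 3:1 ⇒ M = (-3/4, -5/4)
2. A is the intersection of line MP and line BX ⇒ A = (-5/9, -10/9)
A = M + t·(P−M) with t = 1/9, so MA:AP = t:(1−t) = 1/9:8/9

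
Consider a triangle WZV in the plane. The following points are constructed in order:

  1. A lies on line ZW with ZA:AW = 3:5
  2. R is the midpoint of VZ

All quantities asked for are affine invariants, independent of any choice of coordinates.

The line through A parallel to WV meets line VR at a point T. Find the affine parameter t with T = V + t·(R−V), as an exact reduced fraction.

Work in coordinates with W = (0, 0), Z = (1, 0), V = (0, 1).
1. A lies on line ZW with ZA:AW = 3:5 ⇒ A = (5/8, 0)
2. R is the midpoint of VZ ⇒ R = (1/2, 1/2)
through A parallel to WV: direction (0, 1); meets VR at T = (5/8, 3/8)
T = V + t·(R−V) with t = 5/4

t = 5/4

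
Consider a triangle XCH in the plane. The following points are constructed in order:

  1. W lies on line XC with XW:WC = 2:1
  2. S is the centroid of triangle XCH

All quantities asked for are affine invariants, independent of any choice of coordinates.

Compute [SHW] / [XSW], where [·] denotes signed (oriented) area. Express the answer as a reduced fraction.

Assign X = (0, 0), C = (1, 0), H = (0, 1) — the answer is frame-independent, so this choice is without loss of generality.
1. W lies on line XC with XW:WC = 2:1 ⇒ W = (2/3, 0)
2. S is the centroid of triangle XCH ⇒ S = (1/3, 1/3)
2·[SHW] = -1/9, 2·[XSW] = -2/9
[SHW]:[XSW] = -1/9:-2/9 = 1/2

[SHW]:[XSW] = 1/2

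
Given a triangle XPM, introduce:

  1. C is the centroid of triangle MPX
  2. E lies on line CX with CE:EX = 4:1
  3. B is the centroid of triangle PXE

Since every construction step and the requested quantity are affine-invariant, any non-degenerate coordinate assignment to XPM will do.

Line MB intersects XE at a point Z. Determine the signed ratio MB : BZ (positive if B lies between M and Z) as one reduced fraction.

Assign X = (0, 0), P = (1, 0), M = (0, 1) — the answer is frame-independent, so this choice is without loss of generality.
1. C is the centroid of triangle MPX ⇒ C = (1/3, 1/3)
2. E lies on line CX with CE:EX = 4:1 ⇒ E = (1/15, 1/15)
3. B is the centroid of triangle PXE ⇒ B = (16/45, 1/45)
line MB meets XE at Z = (4/15, 4/15)
B = M + t·(Z−M) with t = 4/3, so MB:BZ = 4/3:-1/3

MB:BZ = -4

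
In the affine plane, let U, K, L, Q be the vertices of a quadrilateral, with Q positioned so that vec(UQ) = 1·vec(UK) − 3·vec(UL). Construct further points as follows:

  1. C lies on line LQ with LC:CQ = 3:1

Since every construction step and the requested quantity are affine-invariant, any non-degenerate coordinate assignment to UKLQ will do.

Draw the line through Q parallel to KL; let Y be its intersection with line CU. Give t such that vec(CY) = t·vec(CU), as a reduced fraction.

t = -3/5

Set U = (0, 0), K = (1, 0), L = (0, 1), Q = (1, -3); any affine frame gives the same invariant.
1. C lies on line LQ with LC:CQ = 3:1 ⇒ C = (3/4, -2)
through Q parallel to KL: direction (-1, 1); meets CU at Y = (6/5, -16/5)
Y = C + t·(U−C) with t = -3/5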